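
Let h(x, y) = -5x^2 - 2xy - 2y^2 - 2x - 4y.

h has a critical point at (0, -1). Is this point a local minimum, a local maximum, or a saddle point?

local maximum

The Hessian of h is constant: H = [[-10, -2], [-2, -4]].
det(H) = (-10)·(-4) − (-2)² = 36.
det(H) > 0 and tr(H) = -14 < 0, so H is negative definite and the point is a local maximum.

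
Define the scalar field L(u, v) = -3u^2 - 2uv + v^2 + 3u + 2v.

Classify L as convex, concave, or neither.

L is quadratic, so its Hessian is the constant matrix H = [[-6, -2], [-2, 2]].
det(H) = -16, tr(H) = -4.
det(H) < 0, so H is indefinite: neither convex nor concave.

neither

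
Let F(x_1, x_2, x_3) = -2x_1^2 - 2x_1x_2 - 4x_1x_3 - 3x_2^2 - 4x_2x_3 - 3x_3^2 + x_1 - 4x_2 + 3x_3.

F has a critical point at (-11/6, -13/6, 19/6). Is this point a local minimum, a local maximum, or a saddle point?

local maximum

The Hessian is constant: H = [[-4, -2, -4], [-2, -6, -4], [-4, -4, -6]].
Leading principal minors: Δ₁ = -4, Δ₂ = 20, Δ₃ = -24.
The minors alternate sign starting negative (−, +, −), so H is negative definite: a local maximum.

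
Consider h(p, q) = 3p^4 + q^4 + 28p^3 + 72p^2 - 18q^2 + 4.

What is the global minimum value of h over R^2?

h(p,q) separates as A(p) + B(q) + 4, so its minimum is min A + min B + 4.
A'(p) = 12p(p + 3)(p + 4) vanishes at p ∈ {-4, -3, 0}; B'(q) = 4q(q - 3)(q + 3) vanishes at q ∈ {-3, 0, 3}.
Local minima of A (where A''>0): A(-4)=128, A(0)=0. Local minima of B: B(-3)=-81, B(3)=-81.
So the global minimum of h is A(0) + B(-3) + 4 = 0 − 81 + 4 = -77, attained at (0, -3).

-77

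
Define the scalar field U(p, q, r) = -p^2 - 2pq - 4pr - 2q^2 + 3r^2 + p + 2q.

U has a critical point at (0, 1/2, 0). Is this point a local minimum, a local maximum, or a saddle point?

The Hessian is constant: H = [[-2, -2, -4], [-2, -4, 0], [-4, 0, 6]].
Leading principal minors: Δ₁ = -2, Δ₂ = 4, Δ₃ = 88.
The minors fit neither the all-positive nor the alternating-sign pattern, so H is indefinite: a saddle point.

saddle point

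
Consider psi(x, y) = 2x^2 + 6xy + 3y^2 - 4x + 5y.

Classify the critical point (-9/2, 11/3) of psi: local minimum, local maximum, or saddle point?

saddle point

The Hessian of psi is constant: H = [[4, 6], [6, 6]].
det(H) = 4·6 − 6² = -12.
Since det(H) < 0, H is indefinite and the critical point is a saddle point.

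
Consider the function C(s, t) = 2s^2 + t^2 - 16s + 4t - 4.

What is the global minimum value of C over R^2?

-40

C(s,t) separates as P(s) + Q(t) − 4, so its minimum is min P + min Q − 4.
P'(s) = 4s - 16 vanishes at s ∈ {4}; Q'(t) = 2(t + 2) vanishes at t ∈ {-2}.
Local minima of P (where P''>0): P(4)=-32. Local minima of Q: Q(-2)=-4.
So the global minimum of C is P(4) + Q(-2) − 4 = -32 − 4 − 4 = -40, attained at (4, -2).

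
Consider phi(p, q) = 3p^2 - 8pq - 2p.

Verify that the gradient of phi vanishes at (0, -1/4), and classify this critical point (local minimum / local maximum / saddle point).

saddle point

∇phi = (6p - 8q - 2, -8p); substituting (0, -1/4) gives ∇phi = (0, 0), so (0, -1/4) is indeed a critical point.
The Hessian of phi is constant: H = [[6, -8], [-8, 0]].
det(H) = 6·0 − (-8)² = -64.
Since det(H) < 0, H is indefinite and the critical point is a saddle point.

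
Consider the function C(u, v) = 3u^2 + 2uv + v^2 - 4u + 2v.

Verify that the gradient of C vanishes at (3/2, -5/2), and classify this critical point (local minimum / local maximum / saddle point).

local minimum

∇C = (6u + 2v - 4, 2u + 2v + 2); substituting (3/2, -5/2) gives ∇C = (0, 0), so (3/2, -5/2) is indeed a critical point.
The Hessian of C is constant: H = [[6, 2], [2, 2]].
det(H) = 6·2 − 2² = 8.
det(H) > 0 and tr(H) = 8 > 0, so H is positive definite and the point is a local minimum.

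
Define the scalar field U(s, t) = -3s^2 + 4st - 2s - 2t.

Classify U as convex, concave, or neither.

neither

U is quadratic, so its Hessian is the constant matrix H = [[-6, 4], [4, 0]].
det(H) = -16, tr(H) = -6.
det(H) < 0, so H is indefinite: neither convex nor concave.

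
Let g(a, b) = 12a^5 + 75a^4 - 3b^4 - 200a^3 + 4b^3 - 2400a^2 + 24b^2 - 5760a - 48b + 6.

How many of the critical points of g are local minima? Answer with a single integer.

2

g separates as a function of a plus a function of b, so ∇g=0 decouples.
∂g/∂a = 60(a - 4)(a + 2)(a + 3)(a + 4) = 0 at a ∈ {-4, -3, -2, 4}; ∂g/∂b = -12(b - 2)(b - 1)(b + 2) = 0 at b ∈ {-2, 1, 2}.
The Hessian is diagonal: diag(g_aa, g_bb). Second derivatives: g_aa(-4)=-960, g_aa(-3)=420, g_aa(-2)=-720, g_aa(4)=20160; g_bb(-2)=-144, g_bb(1)=36, g_bb(2)=-48.
Local minima occur where both diagonal entries positive: (-3, 1), (4, 1). Count: 2.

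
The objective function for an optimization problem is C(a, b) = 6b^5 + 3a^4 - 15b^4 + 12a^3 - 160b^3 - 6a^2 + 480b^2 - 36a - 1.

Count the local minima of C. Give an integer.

4

C separates as a function of a plus a function of b, so ∇C=0 decouples.
∂C/∂a = 12(a - 1)(a + 1)(a + 3) = 0 at a ∈ {-3, -1, 1}; ∂C/∂b = 30b(b - 4)(b - 2)(b + 4) = 0 at b ∈ {-4, 0, 2, 4}.
The Hessian is diagonal: diag(C_aa, C_bb). Second derivatives: C_aa(-3)=96, C_aa(-1)=-48, C_aa(1)=96; C_bb(-4)=-5760, C_bb(0)=960, C_bb(2)=-720, C_bb(4)=1920.
Local minima occur where both diagonal entries positive: (-3, 0), (-3, 4), (1, 0), (1, 4). Count: 4.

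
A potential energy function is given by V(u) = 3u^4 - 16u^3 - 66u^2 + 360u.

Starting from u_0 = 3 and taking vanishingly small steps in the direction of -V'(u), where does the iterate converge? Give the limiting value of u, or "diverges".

5

V'(u) = 12(u - 5)(u - 2)(u + 3), so V'(3) = -144.
Gradient descent moves in the -V' direction, i.e. u is increasing.
The nearest critical point in that direction is u = 5, where V'' = 288 > 0 (a local minimum). The iterate converges there.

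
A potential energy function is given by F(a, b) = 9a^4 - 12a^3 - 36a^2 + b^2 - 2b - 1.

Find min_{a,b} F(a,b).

F(a,b) separates as P(a) + Q(b) − 1, so its minimum is min P + min Q − 1.
P'(a) = 36a(a - 2)(a + 1) vanishes at a ∈ {-1, 0, 2}; Q'(b) = 2b - 2 vanishes at b ∈ {1}.
Local minima of P (where P''>0): P(-1)=-15, P(2)=-96. Local minima of Q: Q(1)=-1.
So the global minimum of F is P(2) + Q(1) − 1 = -96 − 1 − 1 = -98, attained at (2, 1).

-98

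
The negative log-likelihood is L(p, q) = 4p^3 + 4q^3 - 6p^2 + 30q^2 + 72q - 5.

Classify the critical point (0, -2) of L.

The mixed partial ∂²L/∂p∂q is 0, so the Hessian at any point is diag(L_pp, L_qq) = diag(12(2p - 1), 12(2q + 5)).
At (0, -2): H = diag(-12, 12).
The eigenvalues have opposite signs, so H is indefinite: a saddle point.

saddle point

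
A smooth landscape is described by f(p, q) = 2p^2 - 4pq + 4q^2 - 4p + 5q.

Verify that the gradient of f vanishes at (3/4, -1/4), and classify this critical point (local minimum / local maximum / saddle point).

local minimum

∇f = (4p - 4q - 4, -4p + 8q + 5); substituting (3/4, -1/4) gives ∇f = (0, 0), so (3/4, -1/4) is indeed a critical point.
The Hessian of f is constant: H = [[4, -4], [-4, 8]].
det(H) = 4·8 − (-4)² = 16.
det(H) > 0 and tr(H) = 12 > 0, so H is positive definite and the point is a local minimum.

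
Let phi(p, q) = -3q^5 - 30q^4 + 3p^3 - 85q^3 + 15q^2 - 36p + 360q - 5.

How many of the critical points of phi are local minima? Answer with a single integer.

phi separates as a function of p plus a function of q, so ∇phi=0 decouples.
∂phi/∂p = 9(p - 2)(p + 2) = 0 at p ∈ {-2, 2}; ∂phi/∂q = -15(q - 1)(q + 2)(q + 3)(q + 4) = 0 at q ∈ {-4, -3, -2, 1}.
The Hessian is diagonal: diag(phi_pp, phi_qq). Second derivatives: phi_pp(-2)=-36, phi_pp(2)=36; phi_qq(-4)=150, phi_qq(-3)=-60, phi_qq(-2)=90, phi_qq(1)=-900.
Local minima occur where both diagonal entries positive: (2, -4), (2, -2). Count: 2.

2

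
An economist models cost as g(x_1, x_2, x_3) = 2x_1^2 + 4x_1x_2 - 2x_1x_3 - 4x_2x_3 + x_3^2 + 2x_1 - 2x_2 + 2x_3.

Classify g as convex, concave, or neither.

neither

g is quadratic, so its Hessian is the constant matrix H = [[4, 4, -2], [4, 0, -4], [-2, -4, 2]].
Leading principal minors: 4, -16, -32.
Neither pattern holds ⇒ H is indefinite ⇒ neither convex nor concave.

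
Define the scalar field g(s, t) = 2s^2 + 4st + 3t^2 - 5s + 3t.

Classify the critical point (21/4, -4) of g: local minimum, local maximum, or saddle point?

local minimum

The Hessian of g is constant: H = [[4, 4], [4, 6]].
det(H) = 4·6 − 4² = 8.
det(H) > 0 and tr(H) = 10 > 0, so H is positive definite and the point is a local minimum.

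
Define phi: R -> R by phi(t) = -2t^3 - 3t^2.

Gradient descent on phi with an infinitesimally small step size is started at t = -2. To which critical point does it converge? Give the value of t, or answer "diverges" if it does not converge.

-1

phi'(t) = -6t(t + 1), so phi'(-2) = -12.
Gradient descent moves in the -phi' direction, i.e. t is increasing.
The nearest critical point in that direction is t = -1, where phi'' = 6 > 0 (a local minimum). The iterate converges there.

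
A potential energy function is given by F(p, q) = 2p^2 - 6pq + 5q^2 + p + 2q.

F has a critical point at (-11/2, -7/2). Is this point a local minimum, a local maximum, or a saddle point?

The Hessian of F is constant: H = [[4, -6], [-6, 10]].
det(H) = 4·10 − (-6)² = 4.
det(H) > 0 and tr(H) = 14 > 0, so H is positive definite and the point is a local minimum.

local minimum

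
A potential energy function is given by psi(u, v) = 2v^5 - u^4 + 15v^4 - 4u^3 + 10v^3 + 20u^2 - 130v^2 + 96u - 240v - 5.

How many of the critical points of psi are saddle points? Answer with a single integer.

6

psi separates as a function of u plus a function of v, so ∇psi=0 decouples.
∂psi/∂u = -4(u - 3)(u + 2)(u + 4) = 0 at u ∈ {-4, -2, 3}; ∂psi/∂v = 10(v - 2)(v + 1)(v + 3)(v + 4) = 0 at v ∈ {-4, -3, -1, 2}.
The Hessian is diagonal: diag(psi_uu, psi_vv). Second derivatives: psi_uu(-4)=-56, psi_uu(-2)=40, psi_uu(3)=-140; psi_vv(-4)=-180, psi_vv(-3)=100, psi_vv(-1)=-180, psi_vv(2)=900.
Saddle points occur where the two diagonal entries have opposite signs: (-4, -3), (-4, 2), (-2, -4), (-2, -1), (3, -3), (3, 2). Count: 6.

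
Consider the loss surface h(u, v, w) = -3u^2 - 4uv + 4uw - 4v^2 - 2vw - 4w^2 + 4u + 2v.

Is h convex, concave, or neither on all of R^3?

h is quadratic, so its Hessian is the constant matrix H = [[-6, -4, 4], [-4, -8, -2], [4, -2, -8]].
Leading principal minors: -6, 32, -40.
Signs alternate −, +, − ⇒ H ≺ 0 ⇒ concave.

concave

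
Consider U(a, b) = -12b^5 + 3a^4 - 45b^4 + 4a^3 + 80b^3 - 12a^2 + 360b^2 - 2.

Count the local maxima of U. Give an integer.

2

U separates as a function of a plus a function of b, so ∇U=0 decouples.
∂U/∂a = 12a(a - 1)(a + 2) = 0 at a ∈ {-2, 0, 1}; ∂U/∂b = -60b(b - 2)(b + 2)(b + 3) = 0 at b ∈ {-3, -2, 0, 2}.
The Hessian is diagonal: diag(U_aa, U_bb). Second derivatives: U_aa(-2)=72, U_aa(0)=-24, U_aa(1)=36; U_bb(-3)=900, U_bb(-2)=-480, U_bb(0)=720, U_bb(2)=-2400.
Local maxima occur where both diagonal entries negative: (0, -2), (0, 2). Count: 2.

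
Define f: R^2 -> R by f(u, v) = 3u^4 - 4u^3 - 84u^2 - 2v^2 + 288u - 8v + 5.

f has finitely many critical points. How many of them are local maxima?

f separates as a function of u plus a function of v, so ∇f=0 decouples.
∂f/∂u = 12(u - 3)(u - 2)(u + 4) = 0 at u ∈ {-4, 2, 3}; ∂f/∂v = -4(v + 2) = 0 at v ∈ {-2}.
The Hessian is diagonal: diag(f_uu, f_vv). Second derivatives: f_uu(-4)=504, f_uu(2)=-72, f_uu(3)=84; f_vv(-2)=-4.
Local maxima occur where both diagonal entries negative: (2, -2). Count: 1.

1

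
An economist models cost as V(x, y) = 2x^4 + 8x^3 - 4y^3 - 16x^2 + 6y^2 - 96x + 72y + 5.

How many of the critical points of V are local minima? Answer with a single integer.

V separates as a function of x plus a function of y, so ∇V=0 decouples.
∂V/∂x = 8(x - 2)(x + 2)(x + 3) = 0 at x ∈ {-3, -2, 2}; ∂V/∂y = -12(y - 3)(y + 2) = 0 at y ∈ {-2, 3}.
The Hessian is diagonal: diag(V_xx, V_yy). Second derivatives: V_xx(-3)=40, V_xx(-2)=-32, V_xx(2)=160; V_yy(-2)=60, V_yy(3)=-60.
Local minima occur where both diagonal entries positive: (-3, -2), (2, -2). Count: 2.

2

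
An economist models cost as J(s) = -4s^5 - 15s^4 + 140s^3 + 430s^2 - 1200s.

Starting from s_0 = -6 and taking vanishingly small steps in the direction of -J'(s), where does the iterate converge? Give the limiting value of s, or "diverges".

-5

J'(s) = -20(s - 4)(s - 1)(s + 3)(s + 5), so J'(-6) = -4200.
Gradient descent moves in the -J' direction, i.e. s is increasing.
The nearest critical point in that direction is s = -5, where J'' = 2160 > 0 (a local minimum). The iterate converges there.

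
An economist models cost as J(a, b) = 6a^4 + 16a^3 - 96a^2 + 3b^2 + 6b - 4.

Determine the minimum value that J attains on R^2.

-1031

J(a,b) separates as P(a) + Q(b) − 4, so its minimum is min P + min Q − 4.
P'(a) = 24a(a - 2)(a + 4) vanishes at a ∈ {-4, 0, 2}; Q'(b) = 6b + 6 vanishes at b ∈ {-1}.
Local minima of P (where P''>0): P(-4)=-1024, P(2)=-160. Local minima of Q: Q(-1)=-3.
So the global minimum of J is P(-4) + Q(-1) − 4 = -1024 − 3 − 4 = -1031, attained at (-4, -1).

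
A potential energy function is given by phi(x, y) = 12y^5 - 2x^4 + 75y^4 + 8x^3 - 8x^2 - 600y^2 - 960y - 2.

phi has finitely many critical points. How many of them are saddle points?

phi separates as a function of x plus a function of y, so ∇phi=0 decouples.
∂phi/∂x = -8x(x - 2)(x - 1) = 0 at x ∈ {0, 1, 2}; ∂phi/∂y = 60(y - 2)(y + 1)(y + 2)(y + 4) = 0 at y ∈ {-4, -2, -1, 2}.
The Hessian is diagonal: diag(phi_xx, phi_yy). Second derivatives: phi_xx(0)=-16, phi_xx(1)=8, phi_xx(2)=-16; phi_yy(-4)=-2160, phi_yy(-2)=480, phi_yy(-1)=-540, phi_yy(2)=4320.
Saddle points occur where the two diagonal entries have opposite signs: (0, -2), (0, 2), (1, -4), (1, -1), (2, -2), (2, 2). Count: 6.

6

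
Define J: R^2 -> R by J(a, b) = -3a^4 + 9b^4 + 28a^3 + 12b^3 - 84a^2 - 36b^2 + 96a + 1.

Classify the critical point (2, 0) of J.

saddle point

The mixed partial ∂²J/∂a∂b is 0, so the Hessian at any point is diag(J_aa, J_bb) = diag(12(-3a^2 + 14a - 14), 36(3b^2 + 2b - 2)).
At (2, 0): H = diag(24, -72).
The eigenvalues have opposite signs, so H is indefinite: a saddle point.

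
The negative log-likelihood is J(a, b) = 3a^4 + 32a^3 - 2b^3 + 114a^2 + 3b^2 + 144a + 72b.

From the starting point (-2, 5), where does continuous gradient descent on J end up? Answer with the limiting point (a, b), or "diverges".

diverges

J is separable, so gradient descent decouples: a follows -∂J/∂a, b follows -∂J/∂b.
∂J/∂a = 12(a + 1)(a + 3)(a + 4); at a=-2 this is -24, so a increases.
∂J/∂b = -6(b - 4)(b + 3); at b=5 this is -48, so b increases.
The b-coordinate has no critical point in that direction and runs off to infinity.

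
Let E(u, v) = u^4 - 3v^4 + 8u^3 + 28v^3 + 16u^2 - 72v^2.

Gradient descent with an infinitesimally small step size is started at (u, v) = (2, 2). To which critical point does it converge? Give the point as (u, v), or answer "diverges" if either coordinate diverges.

(0, 3)

E is separable, so gradient descent decouples: u follows -∂E/∂u, v follows -∂E/∂v.
∂E/∂u = 4u(u + 2)(u + 4); at u=2 this is 192, so u decreases.
∂E/∂v = -12v(v - 4)(v - 3); at v=2 this is -48, so v increases.
u converges to its nearest critical value 0 (a local min of the u-part); v converges to 3. The iterate converges to (0, 3).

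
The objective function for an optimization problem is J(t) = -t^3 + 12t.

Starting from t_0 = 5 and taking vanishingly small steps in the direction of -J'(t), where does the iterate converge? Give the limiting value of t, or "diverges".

diverges

J'(t) = -3(t - 2)(t + 2), so J'(5) = -63.
Gradient descent moves in the -J' direction, i.e. t is increasing.
There is no critical point above t=5, and J' keeps the same sign, so the iterate runs off to +∞.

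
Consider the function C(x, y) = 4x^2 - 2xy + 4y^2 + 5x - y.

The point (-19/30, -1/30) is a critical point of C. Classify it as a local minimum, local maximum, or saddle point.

local minimum

The Hessian of C is constant: H = [[8, -2], [-2, 8]].
det(H) = 8·8 − (-2)² = 60.
det(H) > 0 and tr(H) = 16 > 0, so H is positive definite and the point is a local minimum.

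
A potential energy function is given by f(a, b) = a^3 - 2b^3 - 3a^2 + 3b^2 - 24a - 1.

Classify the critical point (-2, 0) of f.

The mixed partial ∂²f/∂a∂b is 0, so the Hessian at any point is diag(f_aa, f_bb) = diag(6(a - 1), 6(-2b + 1)).
At (-2, 0): H = diag(-18, 6).
The eigenvalues have opposite signs, so H is indefinite: a saddle point.

saddle point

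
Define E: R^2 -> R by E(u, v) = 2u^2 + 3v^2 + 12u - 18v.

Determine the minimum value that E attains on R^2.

-45

E(u,v) separates as P(u) + Q(v), so its minimum is min P + min Q.
P'(u) = 4u + 12 vanishes at u ∈ {-3}; Q'(v) = 6v - 18 vanishes at v ∈ {3}.
Local minima of P (where P''>0): P(-3)=-18. Local minima of Q: Q(3)=-27.
So the global minimum of E is P(-3) + Q(3) = -18 − 27 = -45, attained at (-3, 3).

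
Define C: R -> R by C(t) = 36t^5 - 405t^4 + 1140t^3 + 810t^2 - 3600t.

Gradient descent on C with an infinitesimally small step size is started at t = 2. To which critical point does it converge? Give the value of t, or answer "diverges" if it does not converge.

1

C'(t) = 180(t - 5)(t - 4)(t - 1)(t + 1), so C'(2) = 3240.
Gradient descent moves in the -C' direction, i.e. t is decreasing.
The nearest critical point in that direction is t = 1, where C'' = 4320 > 0 (a local minimum). The iterate converges there.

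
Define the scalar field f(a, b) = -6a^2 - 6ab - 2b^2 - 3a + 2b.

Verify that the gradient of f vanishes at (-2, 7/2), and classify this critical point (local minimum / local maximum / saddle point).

local maximum

∇f = (-12a - 6b - 3, -6a - 4b + 2); substituting (-2, 7/2) gives ∇f = (0, 0), so (-2, 7/2) is indeed a critical point.
The Hessian of f is constant: H = [[-12, -6], [-6, -4]].
det(H) = (-12)·(-4) − (-6)² = 12.
det(H) > 0 and tr(H) = -16 < 0, so H is negative definite and the point is a local maximum.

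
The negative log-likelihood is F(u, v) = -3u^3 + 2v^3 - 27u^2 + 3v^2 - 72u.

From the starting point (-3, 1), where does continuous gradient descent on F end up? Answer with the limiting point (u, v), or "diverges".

(-4, 0)

F is separable, so gradient descent decouples: u follows -∂F/∂u, v follows -∂F/∂v.
∂F/∂u = -9(u + 2)(u + 4); at u=-3 this is 9, so u decreases.
∂F/∂v = 6v(v + 1); at v=1 this is 12, so v decreases.
u converges to its nearest critical value -4 (a local min of the u-part); v converges to 0. The iterate converges to (-4, 0).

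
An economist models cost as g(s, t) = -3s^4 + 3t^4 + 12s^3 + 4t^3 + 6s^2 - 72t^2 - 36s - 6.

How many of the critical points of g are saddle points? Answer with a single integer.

g separates as a function of s plus a function of t, so ∇g=0 decouples.
∂g/∂s = -12(s - 3)(s - 1)(s + 1) = 0 at s ∈ {-1, 1, 3}; ∂g/∂t = 12t(t - 3)(t + 4) = 0 at t ∈ {-4, 0, 3}.
The Hessian is diagonal: diag(g_ss, g_tt). Second derivatives: g_ss(-1)=-96, g_ss(1)=48, g_ss(3)=-96; g_tt(-4)=336, g_tt(0)=-144, g_tt(3)=252.
Saddle points occur where the two diagonal entries have opposite signs: (-1, -4), (-1, 3), (1, 0), (3, -4), (3, 3). Count: 5.

5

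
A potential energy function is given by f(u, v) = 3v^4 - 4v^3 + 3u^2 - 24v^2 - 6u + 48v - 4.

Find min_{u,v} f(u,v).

f(u,v) separates as P(u) + Q(v) − 4, so its minimum is min P + min Q − 4.
P'(u) = 6u - 6 vanishes at u ∈ {1}; Q'(v) = 12(v - 2)(v - 1)(v + 2) vanishes at v ∈ {-2, 1, 2}.
Local minima of P (where P''>0): P(1)=-3. Local minima of Q: Q(-2)=-112, Q(2)=16.
So the global minimum of f is P(1) + Q(-2) − 4 = -3 − 112 − 4 = -119, attained at (1, -2).

-119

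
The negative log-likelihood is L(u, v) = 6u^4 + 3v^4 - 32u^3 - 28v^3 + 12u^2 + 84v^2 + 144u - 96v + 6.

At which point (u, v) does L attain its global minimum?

L(u,v) separates as P(u) + Q(v) + 6, so its minimum is min P + min Q + 6.
P'(u) = 24(u - 3)(u - 2)(u + 1) vanishes at u ∈ {-1, 2, 3}; Q'(v) = 12(v - 4)(v - 2)(v - 1) vanishes at v ∈ {1, 2, 4}.
Local minima of P (where P''>0): P(-1)=-94, P(3)=162. Local minima of Q: Q(1)=-37, Q(4)=-64.
So the global minimum of L is P(-1) + Q(4) + 6 = -94 − 64 + 6 = -152, attained at (-1, 4).

(-1, 4)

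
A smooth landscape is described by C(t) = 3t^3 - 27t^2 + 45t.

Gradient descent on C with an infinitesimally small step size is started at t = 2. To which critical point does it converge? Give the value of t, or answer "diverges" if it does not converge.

C'(t) = 9(t - 5)(t - 1), so C'(2) = -27.
Gradient descent moves in the -C' direction, i.e. t is increasing.
The nearest critical point in that direction is t = 5, where C'' = 36 > 0 (a local minimum). The iterate converges there.

5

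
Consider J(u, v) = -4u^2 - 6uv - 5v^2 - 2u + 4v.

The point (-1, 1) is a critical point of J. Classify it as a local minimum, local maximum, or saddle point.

local maximum

The Hessian of J is constant: H = [[-8, -6], [-6, -10]].
det(H) = (-8)·(-10) − (-6)² = 44.
det(H) > 0 and tr(H) = -18 < 0, so H is negative definite and the point is a local maximum.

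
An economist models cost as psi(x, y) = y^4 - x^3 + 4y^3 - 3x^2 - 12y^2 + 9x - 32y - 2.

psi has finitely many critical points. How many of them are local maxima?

1

psi separates as a function of x plus a function of y, so ∇psi=0 decouples.
∂psi/∂x = -3(x - 1)(x + 3) = 0 at x ∈ {-3, 1}; ∂psi/∂y = 4(y - 2)(y + 1)(y + 4) = 0 at y ∈ {-4, -1, 2}.
The Hessian is diagonal: diag(psi_xx, psi_yy). Second derivatives: psi_xx(-3)=12, psi_xx(1)=-12; psi_yy(-4)=72, psi_yy(-1)=-36, psi_yy(2)=72.
Local maxima occur where both diagonal entries negative: (1, -1). Count: 1.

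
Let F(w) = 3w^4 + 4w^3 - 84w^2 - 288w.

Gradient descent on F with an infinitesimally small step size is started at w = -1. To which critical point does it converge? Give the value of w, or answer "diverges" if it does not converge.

F'(w) = 12(w - 4)(w + 2)(w + 3), so F'(-1) = -120.
Gradient descent moves in the -F' direction, i.e. w is increasing.
The nearest critical point in that direction is w = 4, where F'' = 504 > 0 (a local minimum). The iterate converges there.

4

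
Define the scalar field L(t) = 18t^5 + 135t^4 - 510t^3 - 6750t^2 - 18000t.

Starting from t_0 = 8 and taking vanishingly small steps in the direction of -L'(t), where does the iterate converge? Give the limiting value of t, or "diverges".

L'(t) = 90(t - 5)(t + 2)(t + 4)(t + 5), so L'(8) = 421200.
Gradient descent moves in the -L' direction, i.e. t is decreasing.
The nearest critical point in that direction is t = 5, where L'' = 56700 > 0 (a local minimum). The iterate converges there.

5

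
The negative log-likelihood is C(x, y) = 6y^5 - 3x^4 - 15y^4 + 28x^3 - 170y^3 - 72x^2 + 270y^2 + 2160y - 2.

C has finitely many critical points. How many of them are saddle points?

6

C separates as a function of x plus a function of y, so ∇C=0 decouples.
∂C/∂x = -12x(x - 4)(x - 3) = 0 at x ∈ {0, 3, 4}; ∂C/∂y = 30(y - 4)(y - 3)(y + 2)(y + 3) = 0 at y ∈ {-3, -2, 3, 4}.
The Hessian is diagonal: diag(C_xx, C_yy). Second derivatives: C_xx(0)=-144, C_xx(3)=36, C_xx(4)=-48; C_yy(-3)=-1260, C_yy(-2)=900, C_yy(3)=-900, C_yy(4)=1260.
Saddle points occur where the two diagonal entries have opposite signs: (0, -2), (0, 4), (3, -3), (3, 3), (4, -2), (4, 4). Count: 6.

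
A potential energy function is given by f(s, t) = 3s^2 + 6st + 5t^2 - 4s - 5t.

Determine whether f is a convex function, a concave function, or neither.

convex

f is quadratic, so its Hessian is the constant matrix H = [[6, 6], [6, 10]].
det(H) = 24, tr(H) = 16.
det(H) > 0 and tr(H) > 0, so H is positive definite everywhere: convex.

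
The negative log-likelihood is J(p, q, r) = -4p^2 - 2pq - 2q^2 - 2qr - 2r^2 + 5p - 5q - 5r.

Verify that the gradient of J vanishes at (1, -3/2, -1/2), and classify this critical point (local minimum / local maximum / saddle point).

local maximum

∇J = (-8p - 2q + 5, -2p - 4q - 2r - 5, -2q - 4r - 5); substituting (1, -3/2, -1/2) gives ∇J = (0, 0, 0), so (1, -3/2, -1/2) is indeed a critical point.
The Hessian is constant: H = [[-8, -2, 0], [-2, -4, -2], [0, -2, -4]].
Leading principal minors: Δ₁ = -8, Δ₂ = 28, Δ₃ = -80.
The minors alternate sign starting negative (−, +, −), so H is negative definite: a local maximum.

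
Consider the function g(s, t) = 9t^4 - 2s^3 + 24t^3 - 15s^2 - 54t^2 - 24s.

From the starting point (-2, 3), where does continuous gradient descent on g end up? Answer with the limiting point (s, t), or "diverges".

g is separable, so gradient descent decouples: s follows -∂g/∂s, t follows -∂g/∂t.
∂g/∂s = -6(s + 1)(s + 4); at s=-2 this is 12, so s decreases.
∂g/∂t = 36t(t - 1)(t + 3); at t=3 this is 1296, so t decreases.
s converges to its nearest critical value -4 (a local min of the s-part); t converges to 1. The iterate converges to (-4, 1).

(-4, 1)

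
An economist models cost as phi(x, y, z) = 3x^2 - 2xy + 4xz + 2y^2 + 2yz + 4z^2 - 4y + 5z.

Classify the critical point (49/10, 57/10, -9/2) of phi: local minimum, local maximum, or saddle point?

local minimum

The Hessian is constant: H = [[6, -2, 4], [-2, 4, 2], [4, 2, 8]].
Leading principal minors: Δ₁ = 6, Δ₂ = 20, Δ₃ = 40.
All leading minors are positive, so H is positive definite: a local minimum.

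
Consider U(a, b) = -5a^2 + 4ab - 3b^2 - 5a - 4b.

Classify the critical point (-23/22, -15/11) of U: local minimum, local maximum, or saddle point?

The Hessian of U is constant: H = [[-10, 4], [4, -6]].
det(H) = (-10)·(-6) − 4² = 44.
det(H) > 0 and tr(H) = -16 < 0, so H is negative definite and the point is a local maximum.

local maximum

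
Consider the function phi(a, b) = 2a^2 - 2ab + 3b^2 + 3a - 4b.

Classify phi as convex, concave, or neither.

phi is quadratic, so its Hessian is the constant matrix H = [[4, -2], [-2, 6]].
det(H) = 20, tr(H) = 10.
det(H) > 0 and tr(H) > 0, so H is positive definite everywhere: convex.

convex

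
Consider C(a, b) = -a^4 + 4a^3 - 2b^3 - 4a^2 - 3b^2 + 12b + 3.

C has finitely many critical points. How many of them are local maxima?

2

C separates as a function of a plus a function of b, so ∇C=0 decouples.
∂C/∂a = -4a(a - 2)(a - 1) = 0 at a ∈ {0, 1, 2}; ∂C/∂b = -6(b - 1)(b + 2) = 0 at b ∈ {-2, 1}.
The Hessian is diagonal: diag(C_aa, C_bb). Second derivatives: C_aa(0)=-8, C_aa(1)=4, C_aa(2)=-8; C_bb(-2)=18, C_bb(1)=-18.
Local maxima occur where both diagonal entries negative: (0, 1), (2, 1). Count: 2.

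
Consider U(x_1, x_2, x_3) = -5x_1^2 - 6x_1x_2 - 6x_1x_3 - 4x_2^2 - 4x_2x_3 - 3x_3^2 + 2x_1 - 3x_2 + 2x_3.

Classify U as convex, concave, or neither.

concave

U is quadratic, so its Hessian is the constant matrix H = [[-10, -6, -6], [-6, -8, -4], [-6, -4, -6]].
Leading principal minors: -10, 44, -104.
Signs alternate −, +, − ⇒ H ≺ 0 ⇒ concave.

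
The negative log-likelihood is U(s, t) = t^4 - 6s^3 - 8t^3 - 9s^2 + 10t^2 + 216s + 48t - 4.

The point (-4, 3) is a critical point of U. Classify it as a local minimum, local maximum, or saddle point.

The mixed partial ∂²U/∂s∂t is 0, so the Hessian at any point is diag(U_ss, U_tt) = diag(-18(2s + 1), 4(3t^2 - 12t + 5)).
At (-4, 3): H = diag(126, -16).
The eigenvalues have opposite signs, so H is indefinite: a saddle point.

saddle point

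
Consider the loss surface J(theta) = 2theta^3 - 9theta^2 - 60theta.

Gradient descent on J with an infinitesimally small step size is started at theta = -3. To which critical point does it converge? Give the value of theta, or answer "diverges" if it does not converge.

J'(theta) = 6(theta - 5)(theta + 2), so J'(-3) = 48.
Gradient descent moves in the -J' direction, i.e. theta is decreasing.
There is no critical point below theta=-3, and J' keeps the same sign, so the iterate runs off to −∞.

diverges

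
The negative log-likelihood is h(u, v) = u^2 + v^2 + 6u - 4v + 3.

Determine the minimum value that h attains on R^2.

-10

h(u,v) separates as P(u) + Q(v) + 3, so its minimum is min P + min Q + 3.
P'(u) = 2u + 6 vanishes at u ∈ {-3}; Q'(v) = 2v - 4 vanishes at v ∈ {2}.
Local minima of P (where P''>0): P(-3)=-9. Local minima of Q: Q(2)=-4.
So the global minimum of h is P(-3) + Q(2) + 3 = -9 − 4 + 3 = -10, attained at (-3, 2).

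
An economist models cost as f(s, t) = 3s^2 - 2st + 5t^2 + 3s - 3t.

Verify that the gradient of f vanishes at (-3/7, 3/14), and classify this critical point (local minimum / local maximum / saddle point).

∇f = (6s - 2t + 3, -2s + 10t - 3); substituting (-3/7, 3/14) gives ∇f = (0, 0), so (-3/7, 3/14) is indeed a critical point.
The Hessian of f is constant: H = [[6, -2], [-2, 10]].
det(H) = 6·10 − (-2)² = 56.
det(H) > 0 and tr(H) = 16 > 0, so H is positive definite and the point is a local minimum.

local minimum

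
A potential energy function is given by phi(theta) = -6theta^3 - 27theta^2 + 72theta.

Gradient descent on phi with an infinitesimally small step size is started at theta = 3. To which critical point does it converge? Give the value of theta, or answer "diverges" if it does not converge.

diverges

phi'(theta) = -18(theta - 1)(theta + 4), so phi'(3) = -252.
Gradient descent moves in the -phi' direction, i.e. theta is increasing.
There is no critical point above theta=3, and phi' keeps the same sign, so the iterate runs off to +∞.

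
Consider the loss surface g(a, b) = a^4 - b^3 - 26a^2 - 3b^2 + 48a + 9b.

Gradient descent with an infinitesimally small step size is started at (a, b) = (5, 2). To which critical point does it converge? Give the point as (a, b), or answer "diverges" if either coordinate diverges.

g is separable, so gradient descent decouples: a follows -∂g/∂a, b follows -∂g/∂b.
∂g/∂a = 4(a - 3)(a - 1)(a + 4); at a=5 this is 288, so a decreases.
∂g/∂b = -3(b - 1)(b + 3); at b=2 this is -15, so b increases.
The b-coordinate has no critical point in that direction and runs off to infinity.

diverges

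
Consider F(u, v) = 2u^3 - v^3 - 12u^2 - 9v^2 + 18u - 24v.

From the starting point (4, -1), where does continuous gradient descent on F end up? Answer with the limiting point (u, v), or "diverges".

F is separable, so gradient descent decouples: u follows -∂F/∂u, v follows -∂F/∂v.
∂F/∂u = 6(u - 3)(u - 1); at u=4 this is 18, so u decreases.
∂F/∂v = -3(v + 2)(v + 4); at v=-1 this is -9, so v increases.
The v-coordinate has no critical point in that direction and runs off to infinity.

diverges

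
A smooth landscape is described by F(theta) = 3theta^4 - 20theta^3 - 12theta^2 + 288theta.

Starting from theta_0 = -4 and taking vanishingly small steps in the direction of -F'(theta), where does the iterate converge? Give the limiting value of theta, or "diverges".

F'(theta) = 12(theta - 4)(theta - 3)(theta + 2), so F'(-4) = -1344.
Gradient descent moves in the -F' direction, i.e. theta is increasing.
The nearest critical point in that direction is theta = -2, where F'' = 360 > 0 (a local minimum). The iterate converges there.

-2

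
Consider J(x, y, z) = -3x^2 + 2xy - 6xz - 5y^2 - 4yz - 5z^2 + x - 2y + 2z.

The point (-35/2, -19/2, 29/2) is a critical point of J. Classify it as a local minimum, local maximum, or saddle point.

local maximum

The Hessian is constant: H = [[-6, 2, -6], [2, -10, -4], [-6, -4, -10]].
Leading principal minors: Δ₁ = -6, Δ₂ = 56, Δ₃ = -8.
The minors alternate sign starting negative (−, +, −), so H is negative definite: a local maximum.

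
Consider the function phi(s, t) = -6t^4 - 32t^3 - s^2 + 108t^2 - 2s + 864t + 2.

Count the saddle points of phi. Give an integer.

1

phi separates as a function of s plus a function of t, so ∇phi=0 decouples.
∂phi/∂s = -2(s + 1) = 0 at s ∈ {-1}; ∂phi/∂t = -24(t - 3)(t + 3)(t + 4) = 0 at t ∈ {-4, -3, 3}.
The Hessian is diagonal: diag(phi_ss, phi_tt). Second derivatives: phi_ss(-1)=-2; phi_tt(-4)=-168, phi_tt(-3)=144, phi_tt(3)=-1008.
Saddle points occur where the two diagonal entries have opposite signs: (-1, -3). Count: 1.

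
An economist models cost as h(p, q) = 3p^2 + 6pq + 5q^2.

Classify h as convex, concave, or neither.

h is quadratic, so its Hessian is the constant matrix H = [[6, 6], [6, 10]].
det(H) = 24, tr(H) = 16.
det(H) > 0 and tr(H) > 0, so H is positive definite everywhere: convex.

convex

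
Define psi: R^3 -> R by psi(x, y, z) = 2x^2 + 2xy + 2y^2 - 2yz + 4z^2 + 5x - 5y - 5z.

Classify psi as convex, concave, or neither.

psi is quadratic, so its Hessian is the constant matrix H = [[4, 2, 0], [2, 4, -2], [0, -2, 8]].
Leading principal minors: 4, 12, 80.
All positive ⇒ H ≻ 0 ⇒ convex.

convex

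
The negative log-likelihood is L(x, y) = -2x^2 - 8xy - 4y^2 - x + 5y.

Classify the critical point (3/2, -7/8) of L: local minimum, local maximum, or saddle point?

The Hessian of L is constant: H = [[-4, -8], [-8, -8]].
det(H) = (-4)·(-8) − (-8)² = -32.
Since det(H) < 0, H is indefinite and the critical point is a saddle point.

saddle point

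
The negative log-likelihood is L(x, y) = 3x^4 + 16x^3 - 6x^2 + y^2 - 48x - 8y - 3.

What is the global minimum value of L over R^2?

-179

L(x,y) separates as P(x) + Q(y) − 3, so its minimum is min P + min Q − 3.
P'(x) = 12(x - 1)(x + 1)(x + 4) vanishes at x ∈ {-4, -1, 1}; Q'(y) = 2y - 8 vanishes at y ∈ {4}.
Local minima of P (where P''>0): P(-4)=-160, P(1)=-35. Local minima of Q: Q(4)=-16.
So the global minimum of L is P(-4) + Q(4) − 3 = -160 − 16 − 3 = -179, attained at (-4, 4).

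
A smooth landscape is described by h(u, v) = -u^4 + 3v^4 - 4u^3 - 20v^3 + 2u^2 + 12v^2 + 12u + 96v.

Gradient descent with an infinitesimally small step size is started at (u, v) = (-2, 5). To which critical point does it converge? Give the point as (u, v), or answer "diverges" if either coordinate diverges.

h is separable, so gradient descent decouples: u follows -∂h/∂u, v follows -∂h/∂v.
∂h/∂u = -4(u - 1)(u + 1)(u + 3); at u=-2 this is -12, so u increases.
∂h/∂v = 12(v - 4)(v - 2)(v + 1); at v=5 this is 216, so v decreases.
u converges to its nearest critical value -1 (a local min of the u-part); v converges to 4. The iterate converges to (-1, 4).

(-1, 4)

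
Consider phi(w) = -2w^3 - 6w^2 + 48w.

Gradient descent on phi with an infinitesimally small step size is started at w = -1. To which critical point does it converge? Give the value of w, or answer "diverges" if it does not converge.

-4

phi'(w) = -6(w - 2)(w + 4), so phi'(-1) = 54.
Gradient descent moves in the -phi' direction, i.e. w is decreasing.
The nearest critical point in that direction is w = -4, where phi'' = 36 > 0 (a local minimum). The iterate converges there.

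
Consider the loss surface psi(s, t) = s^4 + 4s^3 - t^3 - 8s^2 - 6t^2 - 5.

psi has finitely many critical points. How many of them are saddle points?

3

psi separates as a function of s plus a function of t, so ∇psi=0 decouples.
∂psi/∂s = 4s(s - 1)(s + 4) = 0 at s ∈ {-4, 0, 1}; ∂psi/∂t = -3t(t + 4) = 0 at t ∈ {-4, 0}.
The Hessian is diagonal: diag(psi_ss, psi_tt). Second derivatives: psi_ss(-4)=80, psi_ss(0)=-16, psi_ss(1)=20; psi_tt(-4)=12, psi_tt(0)=-12.
Saddle points occur where the two diagonal entries have opposite signs: (-4, 0), (0, -4), (1, 0). Count: 3.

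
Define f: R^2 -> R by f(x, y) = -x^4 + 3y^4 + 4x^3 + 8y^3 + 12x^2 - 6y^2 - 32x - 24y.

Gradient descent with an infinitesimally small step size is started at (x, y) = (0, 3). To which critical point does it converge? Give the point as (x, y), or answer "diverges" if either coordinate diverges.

f is separable, so gradient descent decouples: x follows -∂f/∂x, y follows -∂f/∂y.
∂f/∂x = -4(x - 4)(x - 1)(x + 2); at x=0 this is -32, so x increases.
∂f/∂y = 12(y - 1)(y + 1)(y + 2); at y=3 this is 480, so y decreases.
x converges to its nearest critical value 1 (a local min of the x-part); y converges to 1. The iterate converges to (1, 1).

(1, 1)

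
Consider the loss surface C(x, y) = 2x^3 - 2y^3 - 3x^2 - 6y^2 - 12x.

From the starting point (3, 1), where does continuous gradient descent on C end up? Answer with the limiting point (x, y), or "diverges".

C is separable, so gradient descent decouples: x follows -∂C/∂x, y follows -∂C/∂y.
∂C/∂x = 6(x - 2)(x + 1); at x=3 this is 24, so x decreases.
∂C/∂y = -6y(y + 2); at y=1 this is -18, so y increases.
The y-coordinate has no critical point in that direction and runs off to infinity.

diverges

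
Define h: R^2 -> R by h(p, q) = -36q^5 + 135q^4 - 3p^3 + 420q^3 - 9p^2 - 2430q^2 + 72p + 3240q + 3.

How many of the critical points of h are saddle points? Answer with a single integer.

h separates as a function of p plus a function of q, so ∇h=0 decouples.
∂h/∂p = -9(p - 2)(p + 4) = 0 at p ∈ {-4, 2}; ∂h/∂q = -180(q - 3)(q - 2)(q - 1)(q + 3) = 0 at q ∈ {-3, 1, 2, 3}.
The Hessian is diagonal: diag(h_pp, h_qq). Second derivatives: h_pp(-4)=54, h_pp(2)=-54; h_qq(-3)=21600, h_qq(1)=-1440, h_qq(2)=900, h_qq(3)=-2160.
Saddle points occur where the two diagonal entries have opposite signs: (-4, 1), (-4, 3), (2, -3), (2, 2). Count: 4.

4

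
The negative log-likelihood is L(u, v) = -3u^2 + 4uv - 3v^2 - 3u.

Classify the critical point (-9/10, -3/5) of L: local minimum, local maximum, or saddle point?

The Hessian of L is constant: H = [[-6, 4], [4, -6]].
det(H) = (-6)·(-6) − 4² = 20.
det(H) > 0 and tr(H) = -12 < 0, so H is negative definite and the point is a local maximum.

local maximum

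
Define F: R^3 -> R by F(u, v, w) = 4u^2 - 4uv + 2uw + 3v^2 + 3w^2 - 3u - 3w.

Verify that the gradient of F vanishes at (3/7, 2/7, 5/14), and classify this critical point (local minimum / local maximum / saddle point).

∇F = (8u - 4v + 2w - 3, -4u + 6v, 2u + 6w - 3); substituting (3/7, 2/7, 5/14) gives ∇F = (0, 0, 0), so (3/7, 2/7, 5/14) is indeed a critical point.
The Hessian is constant: H = [[8, -4, 2], [-4, 6, 0], [2, 0, 6]].
Leading principal minors: Δ₁ = 8, Δ₂ = 32, Δ₃ = 168.
All leading minors are positive, so H is positive definite: a local minimum.

local minimum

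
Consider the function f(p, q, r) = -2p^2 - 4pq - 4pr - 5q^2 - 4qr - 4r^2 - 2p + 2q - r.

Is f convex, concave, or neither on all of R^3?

concave

f is quadratic, so its Hessian is the constant matrix H = [[-4, -4, -4], [-4, -10, -4], [-4, -4, -8]].
Leading principal minors: -4, 24, -96.
Signs alternate −, +, − ⇒ H ≺ 0 ⇒ concave.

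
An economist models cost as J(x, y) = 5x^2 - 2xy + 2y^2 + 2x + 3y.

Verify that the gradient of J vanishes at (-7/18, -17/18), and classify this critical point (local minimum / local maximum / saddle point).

∇J = (10x - 2y + 2, -2x + 4y + 3); substituting (-7/18, -17/18) gives ∇J = (0, 0), so (-7/18, -17/18) is indeed a critical point.
The Hessian of J is constant: H = [[10, -2], [-2, 4]].
det(H) = 10·4 − (-2)² = 36.
det(H) > 0 and tr(H) = 14 > 0, so H is positive definite and the point is a local minimum.

local minimum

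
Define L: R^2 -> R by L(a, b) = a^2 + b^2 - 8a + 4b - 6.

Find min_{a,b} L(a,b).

L(a,b) separates as P(a) + Q(b) − 6, so its minimum is min P + min Q − 6.
P'(a) = 2a - 8 vanishes at a ∈ {4}; Q'(b) = 2b + 4 vanishes at b ∈ {-2}.
Local minima of P (where P''>0): P(4)=-16. Local minima of Q: Q(-2)=-4.
So the global minimum of L is P(4) + Q(-2) − 6 = -16 − 4 − 6 = -26, attained at (4, -2).

-26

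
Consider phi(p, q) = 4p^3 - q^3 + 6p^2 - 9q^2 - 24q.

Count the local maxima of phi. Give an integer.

phi separates as a function of p plus a function of q, so ∇phi=0 decouples.
∂phi/∂p = 12p(p + 1) = 0 at p ∈ {-1, 0}; ∂phi/∂q = -3(q + 2)(q + 4) = 0 at q ∈ {-4, -2}.
The Hessian is diagonal: diag(phi_pp, phi_qq). Second derivatives: phi_pp(-1)=-12, phi_pp(0)=12; phi_qq(-4)=6, phi_qq(-2)=-6.
Local maxima occur where both diagonal entries negative: (-1, -2). Count: 1.

1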